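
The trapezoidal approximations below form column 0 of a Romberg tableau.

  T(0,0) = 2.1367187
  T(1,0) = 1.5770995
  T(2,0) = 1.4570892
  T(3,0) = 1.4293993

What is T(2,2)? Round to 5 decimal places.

1.41885

Richardson extrapolation on the trapezoidal column (denominator 4−1=3):
T(1,1) = 1.5770995 + (1.5770995 − 2.1367187)/3 = 1.3905598
T(2,1) = (4·1.4570892 − 1.5770995) / 3 = 1.4170858
T(2,2) = 1.4170858 + (1.4170858 − 1.3905598)/15 = 1.4188542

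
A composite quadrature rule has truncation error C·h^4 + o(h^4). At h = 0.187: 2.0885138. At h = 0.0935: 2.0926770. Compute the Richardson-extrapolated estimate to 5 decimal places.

The leading error scales as h^4; refining by a factor of 2 reduces it by 2^4 = 16.
Extrapolated value = (16·A(h/2) − A(h)) / (16 − 1)
= (16·2.0926770 − 2.0885138) / 15
= 31.3943182 / 15 = 2.0929545

2.09295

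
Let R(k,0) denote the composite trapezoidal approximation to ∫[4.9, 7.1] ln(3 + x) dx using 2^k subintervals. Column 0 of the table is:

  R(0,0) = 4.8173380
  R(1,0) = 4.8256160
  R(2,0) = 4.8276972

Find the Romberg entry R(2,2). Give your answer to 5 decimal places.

Richardson extrapolation on the trapezoidal column (denominator 4−1=3):
R(1,1) = (4·4.8256160 − 4.8173380) / 3 = 4.8283753
R(2,1) = 4.8276972 + (4.8276972 − 4.8256160)/3 = 4.8283909
R(2,2) = 4.8283909 + (4.8283909 − 4.8283753)/15 = 4.8283919
(Column j=1 coincides with Simpson's rule on the same nodes.)

4.82839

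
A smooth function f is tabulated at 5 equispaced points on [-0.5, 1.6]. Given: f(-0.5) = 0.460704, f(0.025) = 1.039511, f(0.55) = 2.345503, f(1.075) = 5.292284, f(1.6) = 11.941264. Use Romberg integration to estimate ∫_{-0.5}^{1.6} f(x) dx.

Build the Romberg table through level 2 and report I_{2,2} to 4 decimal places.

7.4101

I_{0,0} (trapezoid, 1 panel, h=2.1000): 13.022066
I_{1,0} (trapezoid, 2 panels, h=1.0500): 8.973811
I_{2,0} (trapezoid, 4 panels, h=0.5250): 7.811098
I_{1,1} = 8.973811 + (8.973811 − 13.022066)/3 = 7.624393
I_{2,1} = 7.811098 + (7.811098 − 8.973811)/3 = 7.423527
I_{2,2} = 7.423527 + (7.423527 − 7.624393)/15 = 7.410136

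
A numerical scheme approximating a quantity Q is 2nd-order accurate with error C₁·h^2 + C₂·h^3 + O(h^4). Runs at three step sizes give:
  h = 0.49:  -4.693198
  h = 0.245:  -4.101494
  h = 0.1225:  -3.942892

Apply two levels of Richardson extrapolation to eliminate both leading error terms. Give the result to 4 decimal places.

First eliminate the h^2 term (factor 2^2 = 4):
  B₁ = (4·(-4.101494) − (-4.693198))/3 = -3.904259
  B₂ = (4·(-3.942892) − (-4.101494))/3 = -3.890025
Then eliminate the h^3 term (factor 2^3 = 8):
  (8·(-3.890025) − (-3.904259))/7 = -3.887992

-3.8880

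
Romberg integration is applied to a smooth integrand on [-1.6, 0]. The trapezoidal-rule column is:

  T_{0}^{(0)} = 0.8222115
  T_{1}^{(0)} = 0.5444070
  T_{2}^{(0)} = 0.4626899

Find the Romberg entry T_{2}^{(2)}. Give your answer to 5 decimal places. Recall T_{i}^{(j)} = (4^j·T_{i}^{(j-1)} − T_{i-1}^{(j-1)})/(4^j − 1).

Richardson extrapolation on the trapezoidal column (denominator 4−1=3):
T_{1}^{(1)} = (4·0.5444070 − 0.8222115) / 3 = 0.4518055
T_{2}^{(1)} = (4·0.4626899 − 0.5444070) / 3 = 0.4354509
T_{2}^{(2)} = (16·0.4354509 − 0.4518055) / 15 = 0.4343606

0.43436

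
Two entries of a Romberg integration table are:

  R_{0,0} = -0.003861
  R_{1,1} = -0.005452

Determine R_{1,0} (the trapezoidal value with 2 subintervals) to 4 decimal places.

-0.0051

From R_{1,1} = (4·R_{1,0} − R_{0,0})/3, solve for R_{1,0}:
4·R_{1,0} = 3·(-0.005452) + (-0.003861) = -0.020217
R_{1,0} = -0.005054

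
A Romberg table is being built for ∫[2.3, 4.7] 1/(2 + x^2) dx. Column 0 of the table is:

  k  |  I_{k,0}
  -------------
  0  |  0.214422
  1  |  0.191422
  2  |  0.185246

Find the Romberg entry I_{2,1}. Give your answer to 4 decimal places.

0.1832

I_{2,1} = (4·0.185246 − 0.191422) / 3 = 0.183187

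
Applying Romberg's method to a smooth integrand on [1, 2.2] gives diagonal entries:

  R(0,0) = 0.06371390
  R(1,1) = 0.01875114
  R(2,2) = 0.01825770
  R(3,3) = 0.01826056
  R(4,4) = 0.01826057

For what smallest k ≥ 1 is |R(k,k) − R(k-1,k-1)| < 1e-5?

|R(1,1) − R(0,0)| = 0.04496276 ≥ 1e-5
|R(2,2) − R(1,1)| = 0.00049344 ≥ 1e-5
|R(3,3) − R(2,2)| = 0.00000286 < 1e-5

k = 3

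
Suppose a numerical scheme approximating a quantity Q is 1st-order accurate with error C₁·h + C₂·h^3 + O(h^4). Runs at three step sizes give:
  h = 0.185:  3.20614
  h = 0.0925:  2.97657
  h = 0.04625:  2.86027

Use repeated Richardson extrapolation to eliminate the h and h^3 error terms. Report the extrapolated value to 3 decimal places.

First eliminate the h term (factor 2^1 = 2):
  B₁ = (2·2.97657 − 3.20614)/1 = 2.74700
  B₂ = (2·2.86027 − 2.97657)/1 = 2.74397
Then eliminate the h^3 term (factor 2^3 = 8):
  (8·2.74397 − 2.74700)/7 = 2.74354

2.744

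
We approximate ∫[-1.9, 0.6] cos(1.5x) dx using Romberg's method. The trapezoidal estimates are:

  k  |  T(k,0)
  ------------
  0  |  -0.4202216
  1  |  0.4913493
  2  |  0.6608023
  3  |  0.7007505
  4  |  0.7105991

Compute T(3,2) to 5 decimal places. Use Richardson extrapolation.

0.71385

Richardson extrapolation on the trapezoidal column (denominator 4−1=3):
T(2,1) = 0.6608023 + (0.6608023 − 0.4913493)/3 = 0.7172866
T(3,1) = (4·0.7007505 − 0.6608023) / 3 = 0.7140666
T(3,2) = (16·0.7140666 − 0.7172866) / 15 = 0.7138519
(Column j=1 coincides with Simpson's rule on the same nodes.)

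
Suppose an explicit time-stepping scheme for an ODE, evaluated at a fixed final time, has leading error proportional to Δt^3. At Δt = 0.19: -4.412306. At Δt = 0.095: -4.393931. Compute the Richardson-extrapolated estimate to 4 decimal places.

The leading error scales as Δt^3; refining by a factor of 2 reduces it by 2^3 = 8.
Extrapolated value = (8·A(Δt/2) − A(Δt)) / (8 − 1)
= (8·(-4.393931) − (-4.412306)) / 7
= -30.739142 / 7 = -4.391306

-4.3913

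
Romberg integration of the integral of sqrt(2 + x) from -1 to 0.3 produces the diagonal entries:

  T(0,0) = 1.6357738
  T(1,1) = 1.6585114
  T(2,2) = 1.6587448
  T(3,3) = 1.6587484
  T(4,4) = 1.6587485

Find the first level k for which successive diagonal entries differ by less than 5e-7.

k = 4

|T(1,1) − T(0,0)| = 0.0227376 ≥ 5e-7
|T(2,2) − T(1,1)| = 0.0002334 ≥ 5e-7
|T(3,3) − T(2,2)| = 0.0000036 ≥ 5e-7
|T(4,4) − T(3,3)| = 0.0000001 < 5e-7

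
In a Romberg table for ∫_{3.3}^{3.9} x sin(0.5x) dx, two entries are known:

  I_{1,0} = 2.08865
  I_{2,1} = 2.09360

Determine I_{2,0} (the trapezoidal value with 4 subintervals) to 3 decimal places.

2.092

From I_{2,1} = (4·I_{2,0} − I_{1,0})/3, solve for I_{2,0}:
4·I_{2,0} = 3·2.09360 + 2.08865 = 8.36945
I_{2,0} = 2.09236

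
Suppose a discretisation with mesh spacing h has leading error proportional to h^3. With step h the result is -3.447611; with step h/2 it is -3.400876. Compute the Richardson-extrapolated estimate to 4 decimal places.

Extrapolated value = (8·A(h/2) − A(h)) / (8 − 1)
= (8·(-3.400876) − (-3.447611)) / 7
= -23.759397 / 7 = -3.394200

-3.3942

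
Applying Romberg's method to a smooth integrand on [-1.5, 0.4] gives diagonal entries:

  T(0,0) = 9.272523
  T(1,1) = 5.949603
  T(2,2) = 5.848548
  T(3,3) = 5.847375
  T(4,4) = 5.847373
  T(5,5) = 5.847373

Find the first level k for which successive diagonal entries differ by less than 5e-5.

k = 4

|T(1,1) − T(0,0)| = 3.322920 ≥ 5e-5
|T(2,2) − T(1,1)| = 0.101055 ≥ 5e-5
|T(3,3) − T(2,2)| = 0.001173 ≥ 5e-5
|T(4,4) − T(3,3)| = 0.000002 < 5e-5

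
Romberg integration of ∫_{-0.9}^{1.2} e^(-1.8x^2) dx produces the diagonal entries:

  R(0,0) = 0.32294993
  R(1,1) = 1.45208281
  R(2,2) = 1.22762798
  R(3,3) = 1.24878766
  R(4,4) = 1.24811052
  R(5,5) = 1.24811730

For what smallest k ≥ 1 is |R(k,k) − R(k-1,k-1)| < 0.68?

k = 2

|R(1,1) − R(0,0)| = 1.12913288 ≥ 0.68
|R(2,2) − R(1,1)| = 0.22445483 < 0.68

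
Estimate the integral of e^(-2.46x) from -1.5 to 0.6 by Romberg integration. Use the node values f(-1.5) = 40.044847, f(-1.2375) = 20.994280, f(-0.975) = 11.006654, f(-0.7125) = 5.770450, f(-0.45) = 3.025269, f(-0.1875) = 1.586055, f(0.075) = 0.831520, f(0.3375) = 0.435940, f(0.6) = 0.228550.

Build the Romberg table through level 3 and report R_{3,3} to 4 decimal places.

R_{0,0} (trapezoid, 1 panel, h=2.1000): 42.287067
R_{1,0} (trapezoid, 2 panels, h=1.0500): 24.320066
R_{2,0} (trapezoid, 4 panels, h=0.5250): 18.375074
R_{3,0} (trapezoid, 8 panels, h=0.2625): 16.744052
R_{1,1} = 24.320066 + (24.320066 − 42.287067)/3 = 18.331066
R_{2,1} = 18.375074 + (18.375074 − 24.320066)/3 = 16.393410
R_{3,1} = 16.744052 + (16.744052 − 18.375074)/3 = 16.200378
R_{2,2} = 16.393410 + (16.393410 − 18.331066)/15 = 16.264233
R_{3,2} = 16.200378 + (16.200378 − 16.393410)/15 = 16.187509
R_{3,3} = 16.187509 + (16.187509 − 16.264233)/63 = 16.186291

16.1863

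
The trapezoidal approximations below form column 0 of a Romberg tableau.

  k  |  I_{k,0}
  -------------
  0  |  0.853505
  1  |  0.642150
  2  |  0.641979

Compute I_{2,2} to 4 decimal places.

0.6466

Richardson extrapolation on the trapezoidal column (denominator 4−1=3):
I_{1,1} = (4·0.642150 − 0.853505) / 3 = 0.571698
I_{2,1} = 0.641979 + (0.641979 − 0.642150)/3 = 0.641922
I_{2,2} = 0.641922 + (0.641922 − 0.571698)/15 = 0.646604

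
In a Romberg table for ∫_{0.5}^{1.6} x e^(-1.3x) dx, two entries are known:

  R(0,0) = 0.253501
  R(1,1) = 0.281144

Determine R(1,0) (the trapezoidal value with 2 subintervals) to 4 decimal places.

From R(1,1) = (4·R(1,0) − R(0,0))/3, solve for R(1,0):
4·R(1,0) = 3·0.281144 + 0.253501 = 1.096933
R(1,0) = 0.274233

0.2742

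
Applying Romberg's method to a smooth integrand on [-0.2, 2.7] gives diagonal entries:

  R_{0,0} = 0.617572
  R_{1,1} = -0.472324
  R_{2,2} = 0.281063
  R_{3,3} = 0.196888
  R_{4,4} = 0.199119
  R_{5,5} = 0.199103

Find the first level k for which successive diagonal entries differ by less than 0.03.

k = 4

|R_{1,1} − R_{0,0}| = 1.089896 ≥ 0.03
|R_{2,2} − R_{1,1}| = 0.753387 ≥ 0.03
|R_{3,3} − R_{2,2}| = 0.084175 ≥ 0.03
|R_{4,4} − R_{3,3}| = 0.002231 < 0.03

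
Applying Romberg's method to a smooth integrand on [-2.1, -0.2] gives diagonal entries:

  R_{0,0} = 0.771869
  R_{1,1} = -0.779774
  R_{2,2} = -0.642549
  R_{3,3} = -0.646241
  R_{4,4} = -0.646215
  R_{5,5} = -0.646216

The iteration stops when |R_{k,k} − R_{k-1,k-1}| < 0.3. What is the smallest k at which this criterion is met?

|R_{1,1} − R_{0,0}| = 1.551643 ≥ 0.3
|R_{2,2} − R_{1,1}| = 0.137225 < 0.3

k = 2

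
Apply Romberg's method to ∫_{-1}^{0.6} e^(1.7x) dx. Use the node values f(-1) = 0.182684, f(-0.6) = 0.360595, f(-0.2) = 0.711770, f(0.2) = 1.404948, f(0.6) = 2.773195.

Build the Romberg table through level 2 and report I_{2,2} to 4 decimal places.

I_{0,0} (trapezoid, 1 panel, h=1.6000): 2.364703
I_{1,0} (trapezoid, 2 panels, h=0.8000): 1.751768
I_{2,0} (trapezoid, 4 panels, h=0.4000): 1.582101
I_{1,1} = 1.751768 + (1.751768 − 2.364703)/3 = 1.547456
I_{2,1} = 1.582101 + (1.582101 − 1.751768)/3 = 1.525545
I_{2,2} = 1.525545 + (1.525545 − 1.547456)/15 = 1.524084

1.5241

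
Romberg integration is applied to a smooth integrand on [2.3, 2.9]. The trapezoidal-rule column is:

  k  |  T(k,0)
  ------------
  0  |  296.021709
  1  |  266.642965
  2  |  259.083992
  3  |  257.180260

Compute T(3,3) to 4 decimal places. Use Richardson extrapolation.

T(1,1) = (4·266.642965 − 296.021709) / 3 = 256.850050
T(2,1) = 259.083992 + (259.083992 − 266.642965)/3 = 256.564334
T(3,1) = (4·257.180260 − 259.083992) / 3 = 256.545683
T(2,2) = 256.564334 + (256.564334 − 256.850050)/15 = 256.545286
T(3,2) = 256.545683 + (256.545683 − 256.564334)/15 = 256.544440
T(3,3) = (64·256.544440 − 256.545286) / 63 = 256.544427

256.5444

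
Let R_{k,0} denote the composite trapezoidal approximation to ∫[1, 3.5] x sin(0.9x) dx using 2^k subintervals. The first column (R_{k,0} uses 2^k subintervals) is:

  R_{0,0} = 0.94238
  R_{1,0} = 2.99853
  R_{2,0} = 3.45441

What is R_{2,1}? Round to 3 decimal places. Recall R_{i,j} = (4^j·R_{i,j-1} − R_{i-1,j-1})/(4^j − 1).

3.606

Richardson extrapolation on the trapezoidal column (denominator 4−1=3):
R_{2,1} = 3.45441 + (3.45441 − 2.99853)/3 = 3.60637
(Column j=1 coincides with Simpson's rule on the same nodes.)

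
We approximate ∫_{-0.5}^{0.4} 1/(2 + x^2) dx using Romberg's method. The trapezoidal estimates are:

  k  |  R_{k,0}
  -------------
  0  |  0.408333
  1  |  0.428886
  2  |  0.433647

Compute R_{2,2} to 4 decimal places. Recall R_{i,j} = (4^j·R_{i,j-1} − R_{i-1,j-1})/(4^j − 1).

Richardson extrapolation on the trapezoidal column (denominator 4−1=3):
R_{1,1} = 0.428886 + (0.428886 − 0.408333)/3 = 0.435737
R_{2,1} = (4·0.433647 − 0.428886) / 3 = 0.435234
R_{2,2} = (16·0.435234 − 0.435737) / 15 = 0.435200

0.4352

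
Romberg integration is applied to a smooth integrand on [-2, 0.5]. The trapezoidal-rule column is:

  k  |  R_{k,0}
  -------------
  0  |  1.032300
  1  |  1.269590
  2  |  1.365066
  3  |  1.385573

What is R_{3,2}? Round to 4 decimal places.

R_{2,1} = 1.365066 + (1.365066 − 1.269590)/3 = 1.396891
R_{3,1} = (4·1.385573 − 1.365066) / 3 = 1.392409
R_{3,2} = (16·1.392409 − 1.396891) / 15 = 1.392110

1.3921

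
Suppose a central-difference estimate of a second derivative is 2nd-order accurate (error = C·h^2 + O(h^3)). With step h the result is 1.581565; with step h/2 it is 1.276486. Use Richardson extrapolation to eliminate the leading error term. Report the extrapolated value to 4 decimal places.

The leading error scales as h^2; refining by a factor of 2 reduces it by 2^2 = 4.
Extrapolated value = (4·A(h/2) − A(h)) / (4 − 1)
= (4·1.276486 − 1.581565) / 3
= 3.524379 / 3 = 1.174793

1.1748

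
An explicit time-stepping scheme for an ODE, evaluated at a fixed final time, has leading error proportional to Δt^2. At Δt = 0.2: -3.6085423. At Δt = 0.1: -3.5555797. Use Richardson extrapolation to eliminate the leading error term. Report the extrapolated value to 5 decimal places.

Extrapolated value = (4·A(Δt/2) − A(Δt)) / (4 − 1)
= (4·(-3.5555797) − (-3.6085423)) / 3
= -10.6137765 / 3 = -3.5379255

-3.53793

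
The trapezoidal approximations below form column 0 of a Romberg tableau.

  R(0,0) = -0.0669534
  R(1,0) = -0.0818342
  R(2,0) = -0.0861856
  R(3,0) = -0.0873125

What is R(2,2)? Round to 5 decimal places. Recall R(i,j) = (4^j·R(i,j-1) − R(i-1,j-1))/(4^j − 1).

-0.08769

Richardson extrapolation on the trapezoidal column (denominator 4−1=3):
R(1,1) = (4·(-0.0818342) − (-0.0669534)) / 3 = -0.0867945
R(2,1) = (4·(-0.0861856) − (-0.0818342)) / 3 = -0.0876361
R(2,2) = -0.0876361 + (-0.0876361 − (-0.0867945))/15 = -0.0876922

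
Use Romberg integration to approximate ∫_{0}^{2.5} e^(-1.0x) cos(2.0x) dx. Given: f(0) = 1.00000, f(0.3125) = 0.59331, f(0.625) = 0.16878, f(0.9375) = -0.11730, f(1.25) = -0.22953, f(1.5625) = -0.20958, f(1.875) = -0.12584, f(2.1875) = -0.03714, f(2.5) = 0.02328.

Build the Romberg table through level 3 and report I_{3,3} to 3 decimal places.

0.164

I_{0,0} (trapezoid, 1 panel, h=2.5000): 1.27910
I_{1,0} (trapezoid, 2 panels, h=1.2500): 0.35264
I_{2,0} (trapezoid, 4 panels, h=0.6250): 0.20316
I_{3,0} (trapezoid, 8 panels, h=0.3125): 0.17323
I_{1,1} = 0.35264 + (0.35264 − 1.27910)/3 = 0.04382
I_{2,1} = 0.20316 + (0.20316 − 0.35264)/3 = 0.15333
I_{3,1} = 0.17323 + (0.17323 − 0.20316)/3 = 0.16325
I_{2,2} = 0.15333 + (0.15333 − 0.04382)/15 = 0.16063
I_{3,2} = 0.16325 + (0.16325 − 0.15333)/15 = 0.16391
I_{3,3} = 0.16391 + (0.16391 − 0.16063)/63 = 0.16396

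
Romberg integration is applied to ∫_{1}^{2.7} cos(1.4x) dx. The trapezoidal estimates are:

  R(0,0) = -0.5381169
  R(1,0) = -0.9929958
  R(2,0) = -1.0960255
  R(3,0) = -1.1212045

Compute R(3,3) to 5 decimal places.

Richardson extrapolation on the trapezoidal column (denominator 4−1=3):
R(1,1) = -0.9929958 + (-0.9929958 − (-0.5381169))/3 = -1.1446221
R(2,1) = (4·(-1.0960255) − (-0.9929958)) / 3 = -1.1303687
R(3,1) = (4·(-1.1212045) − (-1.0960255)) / 3 = -1.1295975
R(2,2) = (16·(-1.1303687) − (-1.1446221)) / 15 = -1.1294185
R(3,2) = (16·(-1.1295975) − (-1.1303687)) / 15 = -1.1295461
R(3,3) = -1.1295461 + (-1.1295461 − (-1.1294185))/63 = -1.1295481

-1.12955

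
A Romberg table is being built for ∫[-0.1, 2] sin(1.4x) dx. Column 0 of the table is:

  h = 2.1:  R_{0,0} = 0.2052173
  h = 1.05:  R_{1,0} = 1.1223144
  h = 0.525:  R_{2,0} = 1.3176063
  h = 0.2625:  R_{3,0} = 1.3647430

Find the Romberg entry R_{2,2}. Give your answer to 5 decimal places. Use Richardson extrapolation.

1.37968

Richardson extrapolation on the trapezoidal column (denominator 4−1=3):
R_{1,1} = 1.1223144 + (1.1223144 − 0.2052173)/3 = 1.4280134
R_{2,1} = (4·1.3176063 − 1.1223144) / 3 = 1.3827036
R_{2,2} = 1.3827036 + (1.3827036 − 1.4280134)/15 = 1.3796829
(Column j=1 coincides with Simpson's rule on the same nodes.)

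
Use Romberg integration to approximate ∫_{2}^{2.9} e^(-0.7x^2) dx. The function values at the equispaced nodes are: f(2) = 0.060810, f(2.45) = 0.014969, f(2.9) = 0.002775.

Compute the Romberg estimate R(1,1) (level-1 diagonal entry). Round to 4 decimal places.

0.0185

R(0,0) (trapezoid, 1 panel, h=0.9000): 0.028613
R(1,0) (trapezoid, 2 panels, h=0.4500): 0.021043
R(1,1) = 0.021043 + (0.021043 − 0.028613)/3 = 0.018520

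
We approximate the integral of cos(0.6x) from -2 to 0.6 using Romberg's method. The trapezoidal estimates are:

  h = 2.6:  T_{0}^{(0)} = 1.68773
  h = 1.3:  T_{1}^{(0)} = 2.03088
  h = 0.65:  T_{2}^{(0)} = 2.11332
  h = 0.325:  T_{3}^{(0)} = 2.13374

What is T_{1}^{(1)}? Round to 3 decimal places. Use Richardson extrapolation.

Richardson extrapolation on the trapezoidal column (denominator 4−1=3):
T_{1}^{(1)} = 2.03088 + (2.03088 − 1.68773)/3 = 2.14526

2.145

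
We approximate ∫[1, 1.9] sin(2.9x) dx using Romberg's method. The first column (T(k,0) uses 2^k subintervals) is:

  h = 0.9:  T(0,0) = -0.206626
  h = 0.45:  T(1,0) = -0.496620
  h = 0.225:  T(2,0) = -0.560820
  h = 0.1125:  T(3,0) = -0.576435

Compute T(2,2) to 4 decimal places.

-0.5815

Richardson extrapolation on the trapezoidal column (denominator 4−1=3):
T(1,1) = (4·(-0.496620) − (-0.206626)) / 3 = -0.593285
T(2,1) = -0.560820 + (-0.560820 − (-0.496620))/3 = -0.582220
T(2,2) = (16·(-0.582220) − (-0.593285)) / 15 = -0.581482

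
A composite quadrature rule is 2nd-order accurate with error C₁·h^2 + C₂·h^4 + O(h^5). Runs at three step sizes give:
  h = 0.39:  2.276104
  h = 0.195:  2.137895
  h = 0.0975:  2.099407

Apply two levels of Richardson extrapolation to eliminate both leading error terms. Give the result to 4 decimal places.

First eliminate the h^2 term (factor 2^2 = 4):
  B₁ = (4·2.137895 − 2.276104)/3 = 2.091825
  B₂ = (4·2.099407 − 2.137895)/3 = 2.086578
Then eliminate the h^4 term (factor 2^4 = 16):
  (16·2.086578 − 2.091825)/15 = 2.086228

2.0862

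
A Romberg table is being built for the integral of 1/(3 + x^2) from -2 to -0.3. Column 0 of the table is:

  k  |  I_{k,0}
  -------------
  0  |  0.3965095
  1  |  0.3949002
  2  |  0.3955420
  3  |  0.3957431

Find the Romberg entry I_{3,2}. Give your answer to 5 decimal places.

0.39581

I_{2,1} = 0.3955420 + (0.3955420 − 0.3949002)/3 = 0.3957559
I_{3,1} = 0.3957431 + (0.3957431 − 0.3955420)/3 = 0.3958101
I_{3,2} = 0.3958101 + (0.3958101 − 0.3957559)/15 = 0.3958137
(Column j=1 coincides with Simpson's rule on the same nodes.)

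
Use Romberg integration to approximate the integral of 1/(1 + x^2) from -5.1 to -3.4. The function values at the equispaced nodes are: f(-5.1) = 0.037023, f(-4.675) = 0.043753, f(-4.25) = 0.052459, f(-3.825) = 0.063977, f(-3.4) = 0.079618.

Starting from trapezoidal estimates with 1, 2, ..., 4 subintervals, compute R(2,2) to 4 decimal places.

R(0,0) (trapezoid, 1 panel, h=1.7000): 0.099145
R(1,0) (trapezoid, 2 panels, h=0.8500): 0.094163
R(2,0) (trapezoid, 4 panels, h=0.4250): 0.092867
R(1,1) = 0.094163 + (0.094163 − 0.099145)/3 = 0.092502
R(2,1) = 0.092867 + (0.092867 − 0.094163)/3 = 0.092435
R(2,2) = 0.092435 + (0.092435 − 0.092502)/15 = 0.092431

0.0924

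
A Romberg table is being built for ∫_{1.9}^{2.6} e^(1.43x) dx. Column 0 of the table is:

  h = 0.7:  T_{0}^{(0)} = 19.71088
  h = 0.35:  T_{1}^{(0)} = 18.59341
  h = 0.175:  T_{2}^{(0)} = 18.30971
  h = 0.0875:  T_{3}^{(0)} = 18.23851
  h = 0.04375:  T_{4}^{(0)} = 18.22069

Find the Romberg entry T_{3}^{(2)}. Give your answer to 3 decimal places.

18.215

Richardson extrapolation on the trapezoidal column (denominator 4−1=3):
T_{2}^{(1)} = 18.30971 + (18.30971 − 18.59341)/3 = 18.21514
T_{3}^{(1)} = (4·18.23851 − 18.30971) / 3 = 18.21478
T_{3}^{(2)} = 18.21478 + (18.21478 − 18.21514)/15 = 18.21476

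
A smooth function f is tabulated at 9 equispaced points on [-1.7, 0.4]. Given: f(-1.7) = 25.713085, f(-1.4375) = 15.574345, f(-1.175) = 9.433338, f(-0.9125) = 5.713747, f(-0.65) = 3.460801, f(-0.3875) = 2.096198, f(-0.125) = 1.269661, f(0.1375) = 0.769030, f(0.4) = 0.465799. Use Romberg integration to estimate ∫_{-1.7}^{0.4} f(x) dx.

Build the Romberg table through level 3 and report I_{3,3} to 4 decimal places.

13.2186

I_{0,0} (trapezoid, 1 panel, h=2.1000): 27.487828
I_{1,0} (trapezoid, 2 panels, h=1.0500): 17.377755
I_{2,0} (trapezoid, 4 panels, h=0.5250): 14.307952
I_{3,0} (trapezoid, 8 panels, h=0.2625): 13.494223
I_{1,1} = 17.377755 + (17.377755 − 27.487828)/3 = 14.007731
I_{2,1} = 14.307952 + (14.307952 − 17.377755)/3 = 13.284684
I_{3,1} = 13.494223 + (13.494223 − 14.307952)/3 = 13.222980
I_{2,2} = 13.284684 + (13.284684 − 14.007731)/15 = 13.236481
I_{3,2} = 13.222980 + (13.222980 − 13.284684)/15 = 13.218866
I_{3,3} = 13.218866 + (13.218866 − 13.236481)/63 = 13.218586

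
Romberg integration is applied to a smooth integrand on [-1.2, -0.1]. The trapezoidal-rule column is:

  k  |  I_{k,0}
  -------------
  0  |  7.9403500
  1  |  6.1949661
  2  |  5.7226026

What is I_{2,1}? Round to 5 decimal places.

5.56515

Richardson extrapolation on the trapezoidal column (denominator 4−1=3):
I_{2,1} = 5.7226026 + (5.7226026 − 6.1949661)/3 = 5.5651481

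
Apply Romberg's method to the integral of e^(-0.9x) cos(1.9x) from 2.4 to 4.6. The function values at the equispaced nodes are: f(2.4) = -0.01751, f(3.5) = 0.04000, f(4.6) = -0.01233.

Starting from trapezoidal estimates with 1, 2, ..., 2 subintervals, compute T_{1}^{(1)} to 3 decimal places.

0.048

T_{0}^{(0)} (trapezoid, 1 panel, h=2.2000): -0.03282
T_{1}^{(0)} (trapezoid, 2 panels, h=1.1000): 0.02759
T_{1}^{(1)} = 0.02759 + (0.02759 − (-0.03282))/3 = 0.04773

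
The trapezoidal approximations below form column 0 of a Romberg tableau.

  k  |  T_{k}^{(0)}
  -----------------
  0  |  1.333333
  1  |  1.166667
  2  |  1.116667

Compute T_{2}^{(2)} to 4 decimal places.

Richardson extrapolation on the trapezoidal column (denominator 4−1=3):
T_{1}^{(1)} = 1.166667 + (1.166667 − 1.333333)/3 = 1.111112
T_{2}^{(1)} = 1.116667 + (1.116667 − 1.166667)/3 = 1.100000
T_{2}^{(2)} = 1.100000 + (1.100000 − 1.111112)/15 = 1.099259
(Column j=1 coincides with Simpson's rule on the same nodes.)

1.0993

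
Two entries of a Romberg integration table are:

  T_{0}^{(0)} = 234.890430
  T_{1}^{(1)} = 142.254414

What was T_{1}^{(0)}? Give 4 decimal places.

165.4134

From T_{1}^{(1)} = (4·T_{1}^{(0)} − T_{0}^{(0)})/3, solve for T_{1}^{(0)}:
4·T_{1}^{(0)} = 3·142.254414 + 234.890430 = 661.653672
T_{1}^{(0)} = 165.413418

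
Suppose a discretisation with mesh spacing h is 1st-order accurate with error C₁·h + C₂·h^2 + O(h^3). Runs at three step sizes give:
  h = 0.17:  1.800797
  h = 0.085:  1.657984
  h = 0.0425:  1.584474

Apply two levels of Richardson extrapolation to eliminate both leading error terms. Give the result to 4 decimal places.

First eliminate the h term (factor 2^1 = 2):
  B₁ = (2·1.657984 − 1.800797)/1 = 1.515171
  B₂ = (2·1.584474 − 1.657984)/1 = 1.510964
Then eliminate the h^2 term (factor 2^2 = 4):
  (4·1.510964 − 1.515171)/3 = 1.509562

1.5096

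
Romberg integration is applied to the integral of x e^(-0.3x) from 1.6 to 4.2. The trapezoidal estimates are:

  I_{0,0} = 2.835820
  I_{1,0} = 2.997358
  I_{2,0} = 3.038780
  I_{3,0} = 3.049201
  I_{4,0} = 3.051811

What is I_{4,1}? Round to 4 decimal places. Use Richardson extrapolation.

Richardson extrapolation on the trapezoidal column (denominator 4−1=3):
I_{4,1} = (4·3.051811 − 3.049201) / 3 = 3.052681

3.0527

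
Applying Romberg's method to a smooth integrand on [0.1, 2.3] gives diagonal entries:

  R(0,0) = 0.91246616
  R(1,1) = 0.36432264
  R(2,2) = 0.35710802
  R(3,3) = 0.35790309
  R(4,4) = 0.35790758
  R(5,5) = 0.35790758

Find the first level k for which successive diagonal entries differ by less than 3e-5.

|R(1,1) − R(0,0)| = 0.54814352 ≥ 3e-5
|R(2,2) − R(1,1)| = 0.00721462 ≥ 3e-5
|R(3,3) − R(2,2)| = 0.00079507 ≥ 3e-5
|R(4,4) − R(3,3)| = 0.00000449 < 3e-5

k = 4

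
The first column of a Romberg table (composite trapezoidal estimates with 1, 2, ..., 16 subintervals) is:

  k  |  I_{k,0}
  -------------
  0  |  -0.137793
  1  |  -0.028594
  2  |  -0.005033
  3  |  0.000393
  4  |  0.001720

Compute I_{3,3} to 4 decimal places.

Richardson extrapolation on the trapezoidal column (denominator 4−1=3):
I_{1,1} = (4·(-0.028594) − (-0.137793)) / 3 = 0.007806
I_{2,1} = (4·(-0.005033) − (-0.028594)) / 3 = 0.002821
I_{3,1} = 0.000393 + (0.000393 − (-0.005033))/3 = 0.002202
I_{2,2} = (16·0.002821 − 0.007806) / 15 = 0.002489
I_{3,2} = (16·0.002202 − 0.002821) / 15 = 0.002161
I_{3,3} = 0.002161 + (0.002161 − 0.002489)/63 = 0.002156

0.0022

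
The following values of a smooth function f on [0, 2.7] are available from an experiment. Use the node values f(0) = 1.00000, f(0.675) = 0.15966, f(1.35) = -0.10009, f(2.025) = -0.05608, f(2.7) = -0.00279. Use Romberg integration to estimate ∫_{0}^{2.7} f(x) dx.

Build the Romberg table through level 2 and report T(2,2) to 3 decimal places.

0.273

T(0,0) (trapezoid, 1 panel, h=2.7000): 1.34623
T(1,0) (trapezoid, 2 panels, h=1.3500): 0.53800
T(2,0) (trapezoid, 4 panels, h=0.6750): 0.33891
T(1,1) = 0.53800 + (0.53800 − 1.34623)/3 = 0.26859
T(2,1) = 0.33891 + (0.33891 − 0.53800)/3 = 0.27255
T(2,2) = 0.27255 + (0.27255 − 0.26859)/15 = 0.27281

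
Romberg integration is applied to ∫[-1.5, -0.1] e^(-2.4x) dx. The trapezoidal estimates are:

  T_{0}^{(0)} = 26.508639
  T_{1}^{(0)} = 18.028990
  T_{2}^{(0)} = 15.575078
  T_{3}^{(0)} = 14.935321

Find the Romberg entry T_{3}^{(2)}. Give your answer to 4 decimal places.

14.7197

Richardson extrapolation on the trapezoidal column (denominator 4−1=3):
T_{2}^{(1)} = (4·15.575078 − 18.028990) / 3 = 14.757107
T_{3}^{(1)} = (4·14.935321 − 15.575078) / 3 = 14.722069
T_{3}^{(2)} = 14.722069 + (14.722069 − 14.757107)/15 = 14.719733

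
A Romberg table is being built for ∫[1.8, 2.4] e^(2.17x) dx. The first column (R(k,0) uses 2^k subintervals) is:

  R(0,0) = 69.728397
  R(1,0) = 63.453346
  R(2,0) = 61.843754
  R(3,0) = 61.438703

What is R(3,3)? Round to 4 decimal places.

Richardson extrapolation on the trapezoidal column (denominator 4−1=3):
R(1,1) = (4·63.453346 − 69.728397) / 3 = 61.361662
R(2,1) = (4·61.843754 − 63.453346) / 3 = 61.307223
R(3,1) = 61.438703 + (61.438703 − 61.843754)/3 = 61.303686
R(2,2) = (16·61.307223 − 61.361662) / 15 = 61.303594
R(3,2) = 61.303686 + (61.303686 − 61.307223)/15 = 61.303450
R(3,3) = (64·61.303450 − 61.303594) / 63 = 61.303448

61.3034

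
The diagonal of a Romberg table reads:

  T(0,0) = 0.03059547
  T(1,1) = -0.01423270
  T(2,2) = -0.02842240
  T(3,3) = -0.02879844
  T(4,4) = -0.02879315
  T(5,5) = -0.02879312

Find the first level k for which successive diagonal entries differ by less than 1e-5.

|T(1,1) − T(0,0)| = 0.04482817 ≥ 1e-5
|T(2,2) − T(1,1)| = 0.01418970 ≥ 1e-5
|T(3,3) − T(2,2)| = 0.00037604 ≥ 1e-5
|T(4,4) − T(3,3)| = 0.00000529 < 1e-5

k = 4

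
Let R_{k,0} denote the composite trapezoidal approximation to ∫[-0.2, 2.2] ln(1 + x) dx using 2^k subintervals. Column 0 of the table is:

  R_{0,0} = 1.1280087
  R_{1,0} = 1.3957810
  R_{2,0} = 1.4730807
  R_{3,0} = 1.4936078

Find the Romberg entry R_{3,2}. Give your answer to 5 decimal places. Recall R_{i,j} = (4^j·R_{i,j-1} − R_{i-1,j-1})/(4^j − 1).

1.50056

R_{2,1} = (4·1.4730807 − 1.3957810) / 3 = 1.4988473
R_{3,1} = (4·1.4936078 − 1.4730807) / 3 = 1.5004502
R_{3,2} = (16·1.5004502 − 1.4988473) / 15 = 1.5005571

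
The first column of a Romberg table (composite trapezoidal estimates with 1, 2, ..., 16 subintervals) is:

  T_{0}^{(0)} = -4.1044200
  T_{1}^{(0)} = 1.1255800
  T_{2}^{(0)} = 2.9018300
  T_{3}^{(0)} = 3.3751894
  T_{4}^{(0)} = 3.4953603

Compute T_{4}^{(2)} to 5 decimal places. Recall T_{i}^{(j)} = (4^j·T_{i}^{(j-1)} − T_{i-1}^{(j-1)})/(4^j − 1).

Richardson extrapolation on the trapezoidal column (denominator 4−1=3):
T_{3}^{(1)} = 3.3751894 + (3.3751894 − 2.9018300)/3 = 3.5329759
T_{4}^{(1)} = (4·3.4953603 − 3.3751894) / 3 = 3.5354173
T_{4}^{(2)} = (16·3.5354173 − 3.5329759) / 15 = 3.5355801

3.53558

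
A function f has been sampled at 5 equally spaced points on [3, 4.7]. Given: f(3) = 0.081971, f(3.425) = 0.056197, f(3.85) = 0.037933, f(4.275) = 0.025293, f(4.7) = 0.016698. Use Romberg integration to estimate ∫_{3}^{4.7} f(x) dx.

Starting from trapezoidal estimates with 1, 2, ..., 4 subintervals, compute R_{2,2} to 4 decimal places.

0.0709

R_{0,0} (trapezoid, 1 panel, h=1.7000): 0.083869
R_{1,0} (trapezoid, 2 panels, h=0.8500): 0.074177
R_{2,0} (trapezoid, 4 panels, h=0.4250): 0.071722
R_{1,1} = 0.074177 + (0.074177 − 0.083869)/3 = 0.070946
R_{2,1} = 0.071722 + (0.071722 − 0.074177)/3 = 0.070904
R_{2,2} = 0.070904 + (0.070904 − 0.070946)/15 = 0.070901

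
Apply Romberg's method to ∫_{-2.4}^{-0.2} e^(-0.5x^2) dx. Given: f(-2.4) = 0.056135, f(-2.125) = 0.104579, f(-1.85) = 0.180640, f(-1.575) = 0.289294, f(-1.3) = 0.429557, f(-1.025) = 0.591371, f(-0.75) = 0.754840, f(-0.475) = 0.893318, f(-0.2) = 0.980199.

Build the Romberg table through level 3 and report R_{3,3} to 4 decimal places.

1.0341

R_{0,0} (trapezoid, 1 panel, h=2.2000): 1.139967
R_{1,0} (trapezoid, 2 panels, h=1.1000): 1.042496
R_{2,0} (trapezoid, 4 panels, h=0.5500): 1.035762
R_{3,0} (trapezoid, 8 panels, h=0.2750): 1.034486
R_{1,1} = 1.042496 + (1.042496 − 1.139967)/3 = 1.010006
R_{2,1} = 1.035762 + (1.035762 − 1.042496)/3 = 1.033517
R_{3,1} = 1.034486 + (1.034486 − 1.035762)/3 = 1.034061
R_{2,2} = 1.033517 + (1.033517 − 1.010006)/15 = 1.035084
R_{3,2} = 1.034061 + (1.034061 − 1.033517)/15 = 1.034097
R_{3,3} = 1.034097 + (1.034097 − 1.035084)/63 = 1.034081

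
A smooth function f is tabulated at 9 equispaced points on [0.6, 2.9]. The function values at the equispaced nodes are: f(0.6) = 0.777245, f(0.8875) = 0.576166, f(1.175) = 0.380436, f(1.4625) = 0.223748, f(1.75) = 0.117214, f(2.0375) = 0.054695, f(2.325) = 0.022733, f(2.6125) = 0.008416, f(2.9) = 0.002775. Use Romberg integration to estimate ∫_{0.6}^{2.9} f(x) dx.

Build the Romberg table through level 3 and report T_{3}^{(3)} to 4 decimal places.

0.5054

T_{0}^{(0)} (trapezoid, 1 panel, h=2.3000): 0.897023
T_{1}^{(0)} (trapezoid, 2 panels, h=1.1500): 0.583308
T_{2}^{(0)} (trapezoid, 4 panels, h=0.5750): 0.523476
T_{3}^{(0)} (trapezoid, 8 panels, h=0.2875): 0.509858
T_{1}^{(1)} = 0.583308 + (0.583308 − 0.897023)/3 = 0.478736
T_{2}^{(1)} = 0.523476 + (0.523476 − 0.583308)/3 = 0.503532
T_{3}^{(1)} = 0.509858 + (0.509858 − 0.523476)/3 = 0.505319
T_{2}^{(2)} = 0.503532 + (0.503532 − 0.478736)/15 = 0.505185
T_{3}^{(2)} = 0.505319 + (0.505319 − 0.503532)/15 = 0.505438
T_{3}^{(3)} = 0.505438 + (0.505438 − 0.505185)/63 = 0.505442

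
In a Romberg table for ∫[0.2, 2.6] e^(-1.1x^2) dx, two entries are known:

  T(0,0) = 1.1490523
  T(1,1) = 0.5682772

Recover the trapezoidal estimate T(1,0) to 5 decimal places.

From T(1,1) = (4·T(1,0) − T(0,0))/3, solve for T(1,0):
4·T(1,0) = 3·0.5682772 + 1.1490523 = 2.8538839
T(1,0) = 0.7134710

0.71347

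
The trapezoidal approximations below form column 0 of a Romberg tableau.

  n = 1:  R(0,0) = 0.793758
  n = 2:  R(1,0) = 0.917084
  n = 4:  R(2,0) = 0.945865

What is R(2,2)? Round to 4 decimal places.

Richardson extrapolation on the trapezoidal column (denominator 4−1=3):
R(1,1) = (4·0.917084 − 0.793758) / 3 = 0.958193
R(2,1) = (4·0.945865 − 0.917084) / 3 = 0.955459
R(2,2) = (16·0.955459 − 0.958193) / 15 = 0.955277

0.9553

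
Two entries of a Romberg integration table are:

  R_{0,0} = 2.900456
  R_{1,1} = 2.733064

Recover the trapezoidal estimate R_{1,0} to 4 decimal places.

From R_{1,1} = (4·R_{1,0} − R_{0,0})/3, solve for R_{1,0}:
4·R_{1,0} = 3·2.733064 + 2.900456 = 11.099648
R_{1,0} = 2.774912

2.7749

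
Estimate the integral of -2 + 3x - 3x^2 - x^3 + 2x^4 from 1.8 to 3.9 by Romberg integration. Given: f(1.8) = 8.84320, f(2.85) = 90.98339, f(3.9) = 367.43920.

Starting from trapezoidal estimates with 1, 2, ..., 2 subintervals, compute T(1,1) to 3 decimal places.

T(0,0) (trapezoid, 1 panel, h=2.1000): 395.09652
T(1,0) (trapezoid, 2 panels, h=1.0500): 293.08082
T(1,1) = 293.08082 + (293.08082 − 395.09652)/3 = 259.07559

259.076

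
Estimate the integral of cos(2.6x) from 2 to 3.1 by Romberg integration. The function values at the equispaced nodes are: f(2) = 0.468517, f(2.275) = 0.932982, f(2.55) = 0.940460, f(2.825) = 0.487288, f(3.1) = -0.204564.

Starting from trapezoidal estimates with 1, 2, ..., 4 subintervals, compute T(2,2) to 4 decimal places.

0.7160

T(0,0) (trapezoid, 1 panel, h=1.1000): 0.145174
T(1,0) (trapezoid, 2 panels, h=0.5500): 0.589840
T(2,0) (trapezoid, 4 panels, h=0.2750): 0.685494
T(1,1) = 0.589840 + (0.589840 − 0.145174)/3 = 0.738062
T(2,1) = 0.685494 + (0.685494 − 0.589840)/3 = 0.717379
T(2,2) = 0.717379 + (0.717379 − 0.738062)/15 = 0.716000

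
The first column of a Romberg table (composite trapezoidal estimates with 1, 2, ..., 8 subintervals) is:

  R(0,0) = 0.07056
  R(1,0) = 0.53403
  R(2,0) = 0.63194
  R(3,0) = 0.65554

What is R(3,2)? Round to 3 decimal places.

R(2,1) = 0.63194 + (0.63194 − 0.53403)/3 = 0.66458
R(3,1) = (4·0.65554 − 0.63194) / 3 = 0.66341
R(3,2) = (16·0.66341 − 0.66458) / 15 = 0.66333

0.663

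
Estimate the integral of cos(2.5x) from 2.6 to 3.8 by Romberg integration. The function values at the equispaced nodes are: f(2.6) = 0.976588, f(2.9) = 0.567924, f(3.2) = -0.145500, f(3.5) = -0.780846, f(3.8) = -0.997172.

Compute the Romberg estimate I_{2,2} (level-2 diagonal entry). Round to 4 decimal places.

I_{0,0} (trapezoid, 1 panel, h=1.2000): -0.012350
I_{1,0} (trapezoid, 2 panels, h=0.6000): -0.093475
I_{2,0} (trapezoid, 4 panels, h=0.3000): -0.110614
I_{1,1} = -0.093475 + (-0.093475 − (-0.012350))/3 = -0.120517
I_{2,1} = -0.110614 + (-0.110614 − (-0.093475))/3 = -0.116327
I_{2,2} = -0.116327 + (-0.116327 − (-0.120517))/15 = -0.116048

-0.1160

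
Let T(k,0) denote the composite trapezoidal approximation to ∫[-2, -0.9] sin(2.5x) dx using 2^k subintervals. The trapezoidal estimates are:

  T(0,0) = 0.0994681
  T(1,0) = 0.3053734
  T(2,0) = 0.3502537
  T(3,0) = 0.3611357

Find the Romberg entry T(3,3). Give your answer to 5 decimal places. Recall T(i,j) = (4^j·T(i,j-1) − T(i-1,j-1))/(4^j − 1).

0.36473

T(1,1) = 0.3053734 + (0.3053734 − 0.0994681)/3 = 0.3740085
T(2,1) = (4·0.3502537 − 0.3053734) / 3 = 0.3652138
T(3,1) = (4·0.3611357 − 0.3502537) / 3 = 0.3647630
T(2,2) = (16·0.3652138 − 0.3740085) / 15 = 0.3646275
T(3,2) = 0.3647630 + (0.3647630 − 0.3652138)/15 = 0.3647329
T(3,3) = (64·0.3647329 − 0.3646275) / 63 = 0.3647346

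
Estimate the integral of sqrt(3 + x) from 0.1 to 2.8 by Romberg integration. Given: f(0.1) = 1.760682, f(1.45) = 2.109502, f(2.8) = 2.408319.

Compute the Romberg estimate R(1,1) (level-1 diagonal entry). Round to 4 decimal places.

5.6732

R(0,0) (trapezoid, 1 panel, h=2.7000): 5.628151
R(1,0) (trapezoid, 2 panels, h=1.3500): 5.661903
R(1,1) = 5.661903 + (5.661903 − 5.628151)/3 = 5.673154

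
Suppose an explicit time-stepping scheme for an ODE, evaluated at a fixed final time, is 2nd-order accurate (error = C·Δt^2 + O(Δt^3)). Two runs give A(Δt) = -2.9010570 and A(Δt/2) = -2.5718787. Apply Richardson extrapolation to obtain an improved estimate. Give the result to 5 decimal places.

The leading error scales as Δt^2; refining by a factor of 2 reduces it by 2^2 = 4.
Extrapolated value = (4·A(Δt/2) − A(Δt)) / (4 − 1)
= (4·(-2.5718787) − (-2.9010570)) / 3
= -7.3864578 / 3 = -2.4621526

-2.46215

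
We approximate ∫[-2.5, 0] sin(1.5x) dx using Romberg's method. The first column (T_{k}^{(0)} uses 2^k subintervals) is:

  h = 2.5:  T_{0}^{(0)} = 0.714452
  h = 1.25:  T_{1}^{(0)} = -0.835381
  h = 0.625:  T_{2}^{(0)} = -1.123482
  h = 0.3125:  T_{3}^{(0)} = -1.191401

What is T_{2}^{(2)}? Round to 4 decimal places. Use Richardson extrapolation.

Richardson extrapolation on the trapezoidal column (denominator 4−1=3):
T_{1}^{(1)} = -0.835381 + (-0.835381 − 0.714452)/3 = -1.351992
T_{2}^{(1)} = -1.123482 + (-1.123482 − (-0.835381))/3 = -1.219516
T_{2}^{(2)} = -1.219516 + (-1.219516 − (-1.351992))/15 = -1.210684

-1.2107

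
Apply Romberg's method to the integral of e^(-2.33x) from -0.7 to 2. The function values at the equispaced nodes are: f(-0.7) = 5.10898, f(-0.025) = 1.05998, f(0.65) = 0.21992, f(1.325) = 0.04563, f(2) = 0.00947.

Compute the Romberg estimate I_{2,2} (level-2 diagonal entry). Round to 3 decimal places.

I_{0,0} (trapezoid, 1 panel, h=2.7000): 6.90991
I_{1,0} (trapezoid, 2 panels, h=1.3500): 3.75185
I_{2,0} (trapezoid, 4 panels, h=0.6750): 2.62221
I_{1,1} = 3.75185 + (3.75185 − 6.90991)/3 = 2.69916
I_{2,1} = 2.62221 + (2.62221 − 3.75185)/3 = 2.24566
I_{2,2} = 2.24566 + (2.24566 − 2.69916)/15 = 2.21543

2.215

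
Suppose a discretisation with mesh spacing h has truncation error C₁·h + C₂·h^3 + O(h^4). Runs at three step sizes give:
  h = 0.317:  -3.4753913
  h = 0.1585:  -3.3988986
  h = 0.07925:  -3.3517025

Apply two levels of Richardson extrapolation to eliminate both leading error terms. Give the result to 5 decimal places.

First eliminate the h term (factor 2^1 = 2):
  B₁ = (2·(-3.3988986) − (-3.4753913))/1 = -3.3224059
  B₂ = (2·(-3.3517025) − (-3.3988986))/1 = -3.3045064
Then eliminate the h^3 term (factor 2^3 = 8):
  (8·(-3.3045064) − (-3.3224059))/7 = -3.3019493

-3.30195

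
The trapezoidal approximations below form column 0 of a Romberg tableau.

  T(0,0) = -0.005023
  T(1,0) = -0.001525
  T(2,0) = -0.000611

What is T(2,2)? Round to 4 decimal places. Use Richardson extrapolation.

-0.0003

T(1,1) = (4·(-0.001525) − (-0.005023)) / 3 = -0.000359
T(2,1) = -0.000611 + (-0.000611 − (-0.001525))/3 = -0.000306
T(2,2) = -0.000306 + (-0.000306 − (-0.000359))/15 = -0.000302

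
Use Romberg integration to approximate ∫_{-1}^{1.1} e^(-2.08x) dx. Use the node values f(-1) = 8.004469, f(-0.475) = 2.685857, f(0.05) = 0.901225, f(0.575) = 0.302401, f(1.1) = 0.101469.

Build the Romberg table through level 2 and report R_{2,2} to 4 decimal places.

3.8075

R_{0,0} (trapezoid, 1 panel, h=2.1000): 8.511235
R_{1,0} (trapezoid, 2 panels, h=1.0500): 5.201904
R_{2,0} (trapezoid, 4 panels, h=0.5250): 4.169787
R_{1,1} = 5.201904 + (5.201904 − 8.511235)/3 = 4.098794
R_{2,1} = 4.169787 + (4.169787 − 5.201904)/3 = 3.825748
R_{2,2} = 3.825748 + (3.825748 − 4.098794)/15 = 3.807545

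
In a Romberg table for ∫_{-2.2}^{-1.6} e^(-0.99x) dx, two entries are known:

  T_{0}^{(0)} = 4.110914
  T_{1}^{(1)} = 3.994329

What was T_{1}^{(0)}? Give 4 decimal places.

From T_{1}^{(1)} = (4·T_{1}^{(0)} − T_{0}^{(0)})/3, solve for T_{1}^{(0)}:
4·T_{1}^{(0)} = 3·3.994329 + 4.110914 = 16.093901
T_{1}^{(0)} = 4.023475

4.0235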